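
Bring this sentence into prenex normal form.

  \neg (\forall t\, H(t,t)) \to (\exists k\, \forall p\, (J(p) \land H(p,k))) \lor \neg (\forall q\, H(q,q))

\forall t\, \exists k\, \forall p\, \exists q\, (H(t,t) \lor J(p) \land H(p,k) \lor \neg H(q,q))

Rewrite implications/biconditionals: A → B as ¬A ∨ B.
  \neg \neg (\forall t\, H(t,t)) \lor (\exists k\, \forall p\, (J(p) \land H(p,k))) \lor \neg (\forall q\, H(q,q))
Drive negations inward (¬∀x A ≡ ∃x ¬A, ¬∃x A ≡ ∀x ¬A, De Morgan for ∧/∨):
  (\forall t\, H(t,t)) \lor (\exists k\, \forall p\, (J(p) \land H(p,k))) \lor (\exists q\, \neg H(q,q))
Extract every quantifier outward, since the variables are now distinct and don't occur free across branches:
  \forall t\, \exists k\, \forall p\, \exists q\, (H(t,t) \lor J(p) \land H(p,k) \lor \neg H(q,q))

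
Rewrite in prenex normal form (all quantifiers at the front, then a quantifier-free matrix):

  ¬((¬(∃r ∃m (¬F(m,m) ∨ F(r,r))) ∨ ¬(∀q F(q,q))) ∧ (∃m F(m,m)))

Move each ¬ inward, flipping quantifiers it crosses:
  (∃r ∃m (¬F(m,m) ∨ F(r,r))) ∧ (∀q F(q,q)) ∨ (∀m ¬F(m,m))
Rename bound variables to avoid capture: m↦x1.
  (∃r ∃m (¬F(m,m) ∨ F(r,r))) ∧ (∀q F(q,q)) ∨ (∀x1 ¬F(x1,x1))
Finally move all quantifiers to the prefix:
  ∃r ∃m ∀q ∀x1 ((¬F(m,m) ∨ F(r,r)) ∧ F(q,q) ∨ ¬F(x1,x1))

∃r ∃m ∀q ∀x1 ((¬F(m,m) ∨ F(r,r)) ∧ F(q,q) ∨ ¬F(x1,x1))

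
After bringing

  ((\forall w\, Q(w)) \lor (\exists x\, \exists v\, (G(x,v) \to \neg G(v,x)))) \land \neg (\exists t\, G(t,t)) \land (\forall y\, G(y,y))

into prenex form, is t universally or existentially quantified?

First replace A → B with ¬A ∨ B.
  ((\forall w\, Q(w)) \lor (\exists x\, \exists v\, (\neg G(x,v) \lor \neg G(v,x)))) \land \neg (\exists t\, G(t,t)) \land (\forall y\, G(y,y))
Drive negations inward (¬∀x A ≡ ∃x ¬A, ¬∃x A ≡ ∀x ¬A, De Morgan for ∧/∨):
  ((\forall w\, Q(w)) \lor (\exists x\, \exists v\, (\neg G(x,v) \lor \neg G(v,x)))) \land (\forall t\, \neg G(t,t)) \land (\forall y\, G(y,y))
All bound variables are already distinct, so no renaming is needed.
Finally move all quantifiers to the prefix:
  \forall w\, \exists x\, \exists v\, \forall t\, \forall y\, ((Q(w) \lor \neg G(x,v) \lor \neg G(v,x)) \land \neg G(t,t) \land G(y,y))
The quantifier \exists t sits under an odd number of negations (counting the antecedent side of each →), so it flips to \forall t.

universal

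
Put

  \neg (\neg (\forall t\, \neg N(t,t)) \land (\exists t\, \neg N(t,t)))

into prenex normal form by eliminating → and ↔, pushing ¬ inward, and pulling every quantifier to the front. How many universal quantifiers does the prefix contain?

2

Push ¬ through the quantifiers and connectives to reach negation normal form:
  (\forall t\, \neg N(t,t)) \lor (\forall t\, N(t,t))
Standardize variables apart so no two quantifiers bind the same name: t↦a.
  (\forall t\, \neg N(t,t)) \lor (\forall a\, N(a,a))
Pull the quantifiers to the front (each side's bound variable is not free in the other side):
  \forall t\, \forall a\, (\neg N(t,t) \lor N(a,a))
The prefix is \forall t \forall a: 2 universal, 0 existential.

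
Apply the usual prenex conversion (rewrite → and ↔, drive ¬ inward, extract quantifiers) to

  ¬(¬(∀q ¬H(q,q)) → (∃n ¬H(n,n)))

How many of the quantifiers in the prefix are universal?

1

First replace A → B with ¬A ∨ B.
  ¬(¬¬(∀q ¬H(q,q)) ∨ (∃n ¬H(n,n)))
Drive negations inward (¬∀x A ≡ ∃x ¬A, ¬∃x A ≡ ∀x ¬A, De Morgan for ∧/∨):
  (∃q H(q,q)) ∧ (∀n H(n,n))
Pull the quantifiers to the front (each side's bound variable is not free in the other side):
  ∃q ∀n (H(q,q) ∧ H(n,n))
The prefix is ∃q ∀n: 1 universal, 1 existential.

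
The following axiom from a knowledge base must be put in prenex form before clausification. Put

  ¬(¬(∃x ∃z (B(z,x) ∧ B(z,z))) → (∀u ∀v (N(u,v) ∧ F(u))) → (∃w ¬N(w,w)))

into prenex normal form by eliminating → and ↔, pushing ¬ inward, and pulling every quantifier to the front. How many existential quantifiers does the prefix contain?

0

First replace A → B with ¬A ∨ B.
  ¬(¬¬(∃x ∃z (B(z,x) ∧ B(z,z))) ∨ ¬(∀u ∀v (N(u,v) ∧ F(u))) ∨ (∃w ¬N(w,w)))
Push ¬ through the quantifiers and connectives to reach negation normal form:
  (∀x ∀z (¬B(z,x) ∨ ¬B(z,z))) ∧ (∀u ∀v (N(u,v) ∧ F(u))) ∧ (∀w N(w,w))
All bound variables are already distinct, so no renaming is needed.
Finally move all quantifiers to the prefix:
  ∀x ∀z ∀u ∀v ∀w ((¬B(z,x) ∨ ¬B(z,z)) ∧ N(u,v) ∧ F(u) ∧ N(w,w))
The prefix is ∀x ∀z ∀u ∀v ∀w: 5 universal, 0 existential.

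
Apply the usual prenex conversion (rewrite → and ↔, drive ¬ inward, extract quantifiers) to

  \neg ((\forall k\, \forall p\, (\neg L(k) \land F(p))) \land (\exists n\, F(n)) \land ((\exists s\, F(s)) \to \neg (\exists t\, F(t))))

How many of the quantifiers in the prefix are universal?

First replace A → B with ¬A ∨ B.
  \neg ((\forall k\, \forall p\, (\neg L(k) \land F(p))) \land (\exists n\, F(n)) \land (\neg (\exists s\, F(s)) \lor \neg (\exists t\, F(t))))
Push ¬ through the quantifiers and connectives to reach negation normal form:
  (\exists k\, \exists p\, (L(k) \lor \neg F(p))) \lor (\forall n\, \neg F(n)) \lor (\exists s\, F(s)) \land (\exists t\, F(t))
All bound variables are already distinct, so no renaming is needed.
Finally move all quantifiers to the prefix:
  \exists k\, \exists p\, \forall n\, \exists s\, \exists t\, (L(k) \lor \neg F(p) \lor \neg F(n) \lor F(s) \land F(t))
The prefix is \exists k \exists p \forall n \exists s \exists t: 1 universal, 4 existential.

1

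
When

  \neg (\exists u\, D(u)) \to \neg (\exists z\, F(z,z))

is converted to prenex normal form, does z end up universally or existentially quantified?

Rewrite implications/biconditionals: A → B as ¬A ∨ B.
  \neg \neg (\exists u\, D(u)) \lor \neg (\exists z\, F(z,z))
Drive negations inward (¬∀x A ≡ ∃x ¬A, ¬∃x A ≡ ∀x ¬A, De Morgan for ∧/∨):
  (\exists u\, D(u)) \lor (\forall z\, \neg F(z,z))
All bound variables are already distinct, so no renaming is needed.
Finally move all quantifiers to the prefix:
  \exists u\, \forall z\, (D(u) \lor \neg F(z,z))
The quantifier \exists z sits under an odd number of negations (counting the antecedent side of each →), so it flips to \forall z.

universal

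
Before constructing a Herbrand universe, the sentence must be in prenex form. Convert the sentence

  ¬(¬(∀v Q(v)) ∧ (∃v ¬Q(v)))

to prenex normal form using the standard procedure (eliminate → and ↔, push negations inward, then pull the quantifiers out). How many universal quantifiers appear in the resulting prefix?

Drive negations inward (¬∀x A ≡ ∃x ¬A, ¬∃x A ≡ ∀x ¬A, De Morgan for ∧/∨):
  (∀v Q(v)) ∨ (∀v Q(v))
Give each quantifier a distinct variable: v↦r.
  (∀v Q(v)) ∨ (∀r Q(r))
Pull the quantifiers to the front (each side's bound variable is not free in the other side):
  ∀v ∀r (Q(v) ∨ Q(r))
The prefix is ∀v ∀r: 2 universal, 0 existential.

2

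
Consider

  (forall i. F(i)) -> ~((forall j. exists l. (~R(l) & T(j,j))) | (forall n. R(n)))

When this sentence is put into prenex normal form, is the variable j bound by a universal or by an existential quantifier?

existential

Rewrite implications/biconditionals: A → B as ¬A ∨ B.
  ~(forall i. F(i)) | ~((forall j. exists l. (~R(l) & T(j,j))) | (forall n. R(n)))
Push ¬ through the quantifiers and connectives to reach negation normal form:
  (exists i. ~F(i)) | (exists j. forall l. (R(l) | ~T(j,j))) & (exists n. ~R(n))
All bound variables are already distinct, so no renaming is needed.
Pull the quantifiers to the front (each side's bound variable is not free in the other side):
  exists i. exists j. forall l. exists n. (~F(i) | (R(l) | ~T(j,j)) & ~R(n))
The quantifier forall j sits under an odd number of negations (counting the antecedent side of each →), so it flips to exists j.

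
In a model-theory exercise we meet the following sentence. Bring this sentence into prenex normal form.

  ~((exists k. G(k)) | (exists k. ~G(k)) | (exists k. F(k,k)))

forall k. forall v. forall v1. (~G(k) & G(v) & ~F(v1,v1))

Move each ¬ inward, flipping quantifiers it crosses:
  (forall k. ~G(k)) & (forall k. G(k)) & (forall k. ~F(k,k))
Give each quantifier a distinct variable: k↦v, k↦v1.
  (forall k. ~G(k)) & (forall v. G(v)) & (forall v1. ~F(v1,v1))
Finally move all quantifiers to the prefix:
  forall k. forall v. forall v1. (~G(k) & G(v) & ~F(v1,v1))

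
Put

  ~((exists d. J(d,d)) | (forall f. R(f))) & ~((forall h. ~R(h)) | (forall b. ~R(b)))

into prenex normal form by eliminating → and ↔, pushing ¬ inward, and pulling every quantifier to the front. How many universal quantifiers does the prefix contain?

Move each ¬ inward, flipping quantifiers it crosses:
  (forall d. ~J(d,d)) & (exists f. ~R(f)) & (exists h. R(h)) & (exists b. R(b))
All bound variables are already distinct, so no renaming is needed.
Extract every quantifier outward, since the variables are now distinct and don't occur free across branches:
  forall d. exists f. exists h. exists b. (~J(d,d) & ~R(f) & R(h) & R(b))
The prefix is forall d exists f exists h exists b: 1 universal, 3 existential.

1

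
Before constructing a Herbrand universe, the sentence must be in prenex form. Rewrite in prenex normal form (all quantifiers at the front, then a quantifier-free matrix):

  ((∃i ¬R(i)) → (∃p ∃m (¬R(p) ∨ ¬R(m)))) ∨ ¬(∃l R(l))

∀i ∃p ∃m ∀l (R(i) ∨ ¬R(p) ∨ ¬R(m) ∨ ¬R(l))

Rewrite implications/biconditionals: A → B as ¬A ∨ B.
  ¬(∃i ¬R(i)) ∨ (∃p ∃m (¬R(p) ∨ ¬R(m))) ∨ ¬(∃l R(l))
Drive negations inward (¬∀x A ≡ ∃x ¬A, ¬∃x A ≡ ∀x ¬A, De Morgan for ∧/∨):
  (∀i R(i)) ∨ (∃p ∃m (¬R(p) ∨ ¬R(m))) ∨ (∀l ¬R(l))
Extract every quantifier outward, since the variables are now distinct and don't occur free across branches:
  ∀i ∃p ∃m ∀l (R(i) ∨ ¬R(p) ∨ ¬R(m) ∨ ¬R(l))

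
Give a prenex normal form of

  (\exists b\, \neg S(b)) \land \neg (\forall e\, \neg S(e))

\exists b\, \exists e\, (\neg S(b) \land S(e))

Drive negations inward (¬∀x A ≡ ∃x ¬A, ¬∃x A ≡ ∀x ¬A, De Morgan for ∧/∨):
  (\exists b\, \neg S(b)) \land (\exists e\, S(e))
Extract every quantifier outward, since the variables are now distinct and don't occur free across branches:
  \exists b\, \exists e\, (\neg S(b) \land S(e))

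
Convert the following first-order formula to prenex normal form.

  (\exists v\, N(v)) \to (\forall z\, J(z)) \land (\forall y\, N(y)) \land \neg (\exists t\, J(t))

First replace A → B with ¬A ∨ B.
  \neg (\exists v\, N(v)) \lor (\forall z\, J(z)) \land (\forall y\, N(y)) \land \neg (\exists t\, J(t))
Push ¬ through the quantifiers and connectives to reach negation normal form:
  (\forall v\, \neg N(v)) \lor (\forall z\, J(z)) \land (\forall y\, N(y)) \land (\forall t\, \neg J(t))
All bound variables are already distinct, so no renaming is needed.
Pull the quantifiers to the front (each side's bound variable is not free in the other side):
  \forall v\, \forall z\, \forall y\, \forall t\, (\neg N(v) \lor J(z) \land N(y) \land \neg J(t))

\forall v\, \forall z\, \forall y\, \forall t\, (\neg N(v) \lor J(z) \land N(y) \land \neg J(t))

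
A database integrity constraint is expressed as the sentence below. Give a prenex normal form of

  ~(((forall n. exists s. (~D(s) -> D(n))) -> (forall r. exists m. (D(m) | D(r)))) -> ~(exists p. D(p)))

exists n. forall s. forall r. exists m. exists p. ((~D(s) & ~D(n) | D(m) | D(r)) & D(p))

Eliminate → and ↔ using ¬ and ∨.
  ~(~(~(forall n. exists s. (~~D(s) | D(n))) | (forall r. exists m. (D(m) | D(r)))) | ~(exists p. D(p)))
Drive negations inward (¬∀x A ≡ ∃x ¬A, ¬∃x A ≡ ∀x ¬A, De Morgan for ∧/∨):
  ((exists n. forall s. (~D(s) & ~D(n))) | (forall r. exists m. (D(m) | D(r)))) & (exists p. D(p))
All bound variables are already distinct, so no renaming is needed.
Finally move all quantifiers to the prefix:
  exists n. forall s. forall r. exists m. exists p. ((~D(s) & ~D(n) | D(m) | D(r)) & D(p))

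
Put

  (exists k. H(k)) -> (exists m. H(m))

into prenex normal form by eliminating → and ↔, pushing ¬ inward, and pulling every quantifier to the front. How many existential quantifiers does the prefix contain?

Eliminate → and ↔ using ¬ and ∨.
  ~(exists k. H(k)) | (exists m. H(m))
Move each ¬ inward, flipping quantifiers it crosses:
  (forall k. ~H(k)) | (exists m. H(m))
All bound variables are already distinct, so no renaming is needed.
Finally move all quantifiers to the prefix:
  forall k. exists m. (~H(k) | H(m))
The prefix is forall k exists m: 1 universal, 1 existential.

1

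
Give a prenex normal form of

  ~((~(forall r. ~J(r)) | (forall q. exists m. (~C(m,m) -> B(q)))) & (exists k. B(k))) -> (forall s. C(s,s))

Eliminate → and ↔ using ¬ and ∨.
  ~~((~(forall r. ~J(r)) | (forall q. exists m. (~~C(m,m) | B(q)))) & (exists k. B(k))) | (forall s. C(s,s))
Push ¬ through the quantifiers and connectives to reach negation normal form:
  ((exists r. J(r)) | (forall q. exists m. (C(m,m) | B(q)))) & (exists k. B(k)) | (forall s. C(s,s))
Extract every quantifier outward, since the variables are now distinct and don't occur free across branches:
  exists r. forall q. exists m. exists k. forall s. ((J(r) | C(m,m) | B(q)) & B(k) | C(s,s))

exists r. forall q. exists m. exists k. forall s. ((J(r) | C(m,m) | B(q)) & B(k) | C(s,s))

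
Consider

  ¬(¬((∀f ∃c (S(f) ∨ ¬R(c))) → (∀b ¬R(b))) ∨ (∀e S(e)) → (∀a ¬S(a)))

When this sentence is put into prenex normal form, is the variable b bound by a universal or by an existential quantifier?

existential

First replace A → B with ¬A ∨ B.
  ¬(¬(¬(¬(∀f ∃c (S(f) ∨ ¬R(c))) ∨ (∀b ¬R(b))) ∨ (∀e S(e))) ∨ (∀a ¬S(a)))
Push ¬ through the quantifiers and connectives to reach negation normal form:
  ((∀f ∃c (S(f) ∨ ¬R(c))) ∧ (∃b R(b)) ∨ (∀e S(e))) ∧ (∃a S(a))
All bound variables are already distinct, so no renaming is needed.
Finally move all quantifiers to the prefix:
  ∀f ∃c ∃b ∀e ∃a (((S(f) ∨ ¬R(c)) ∧ R(b) ∨ S(e)) ∧ S(a))
The quantifier ∀b sits under an odd number of negations (counting the antecedent side of each →), so it flips to ∃b.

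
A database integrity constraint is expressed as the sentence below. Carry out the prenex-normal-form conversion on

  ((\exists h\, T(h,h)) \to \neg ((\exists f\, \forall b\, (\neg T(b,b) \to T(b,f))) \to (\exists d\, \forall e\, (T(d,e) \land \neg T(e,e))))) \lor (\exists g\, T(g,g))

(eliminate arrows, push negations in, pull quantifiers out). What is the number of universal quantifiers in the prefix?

3

Rewrite implications/biconditionals: A → B as ¬A ∨ B.
  \neg (\exists h\, T(h,h)) \lor \neg (\neg (\exists f\, \forall b\, (\neg \neg T(b,b) \lor T(b,f))) \lor (\exists d\, \forall e\, (T(d,e) \land \neg T(e,e)))) \lor (\exists g\, T(g,g))
Move each ¬ inward, flipping quantifiers it crosses:
  (\forall h\, \neg T(h,h)) \lor (\exists f\, \forall b\, (T(b,b) \lor T(b,f))) \land (\forall d\, \exists e\, (\neg T(d,e) \lor T(e,e))) \lor (\exists g\, T(g,g))
Finally move all quantifiers to the prefix:
  \forall h\, \exists f\, \forall b\, \forall d\, \exists e\, \exists g\, (\neg T(h,h) \lor (T(b,b) \lor T(b,f)) \land (\neg T(d,e) \lor T(e,e)) \lor T(g,g))
The prefix is \forall h \exists f \forall b \forall d \exists e \exists g: 3 universal, 3 existential.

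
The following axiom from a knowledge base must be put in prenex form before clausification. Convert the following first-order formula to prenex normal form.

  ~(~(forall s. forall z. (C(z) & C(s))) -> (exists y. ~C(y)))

exists s. exists z. forall y. ((~C(z) | ~C(s)) & C(y))

Eliminate → and ↔ using ¬ and ∨.
  ~(~~(forall s. forall z. (C(z) & C(s))) | (exists y. ~C(y)))
Push ¬ through the quantifiers and connectives to reach negation normal form:
  (exists s. exists z. (~C(z) | ~C(s))) & (forall y. C(y))
Finally move all quantifiers to the prefix:
  exists s. exists z. forall y. ((~C(z) | ~C(s)) & C(y))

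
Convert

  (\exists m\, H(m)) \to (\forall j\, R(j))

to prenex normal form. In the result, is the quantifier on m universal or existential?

First replace A → B with ¬A ∨ B.
  \neg (\exists m\, H(m)) \lor (\forall j\, R(j))
Push ¬ through the quantifiers and connectives to reach negation normal form:
  (\forall m\, \neg H(m)) \lor (\forall j\, R(j))
All bound variables are already distinct, so no renaming is needed.
Pull the quantifiers to the front (each side's bound variable is not free in the other side):
  \forall m\, \forall j\, (\neg H(m) \lor R(j))
The quantifier \exists m sits under an odd number of negations (counting the antecedent side of each →), so it flips to \forall m.

universal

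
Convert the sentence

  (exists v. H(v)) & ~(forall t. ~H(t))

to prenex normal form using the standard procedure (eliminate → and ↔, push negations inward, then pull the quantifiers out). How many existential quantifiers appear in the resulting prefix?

2

Drive negations inward (¬∀x A ≡ ∃x ¬A, ¬∃x A ≡ ∀x ¬A, De Morgan for ∧/∨):
  (exists v. H(v)) & (exists t. H(t))
Extract every quantifier outward, since the variables are now distinct and don't occur free across branches:
  exists v. exists t. (H(v) & H(t))
The prefix is exists v exists t: 0 universal, 2 existential.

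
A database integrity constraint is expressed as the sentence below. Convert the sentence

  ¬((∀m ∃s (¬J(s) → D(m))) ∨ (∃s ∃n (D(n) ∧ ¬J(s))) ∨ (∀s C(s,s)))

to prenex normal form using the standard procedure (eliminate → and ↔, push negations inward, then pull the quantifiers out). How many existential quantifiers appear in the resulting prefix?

Rewrite implications/biconditionals: A → B as ¬A ∨ B.
  ¬((∀m ∃s (¬¬J(s) ∨ D(m))) ∨ (∃s ∃n (D(n) ∧ ¬J(s))) ∨ (∀s C(s,s)))
Move each ¬ inward, flipping quantifiers it crosses:
  (∃m ∀s (¬J(s) ∧ ¬D(m))) ∧ (∀s ∀n (¬D(n) ∨ J(s))) ∧ (∃s ¬C(s,s))
Give each quantifier a distinct variable: s↦u, s↦r.
  (∃m ∀s (¬J(s) ∧ ¬D(m))) ∧ (∀u ∀n (¬D(n) ∨ J(u))) ∧ (∃r ¬C(r,r))
Pull the quantifiers to the front (each side's bound variable is not free in the other side):
  ∃m ∀s ∀u ∀n ∃r (¬J(s) ∧ ¬D(m) ∧ (¬D(n) ∨ J(u)) ∧ ¬C(r,r))
The prefix is ∃m ∀s ∀u ∀n ∃r: 3 universal, 2 existential.

2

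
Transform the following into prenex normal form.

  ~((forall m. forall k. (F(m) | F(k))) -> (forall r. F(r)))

Eliminate → and ↔ using ¬ and ∨.
  ~(~(forall m. forall k. (F(m) | F(k))) | (forall r. F(r)))
Drive negations inward (¬∀x A ≡ ∃x ¬A, ¬∃x A ≡ ∀x ¬A, De Morgan for ∧/∨):
  (forall m. forall k. (F(m) | F(k))) & (exists r. ~F(r))
Extract every quantifier outward, since the variables are now distinct and don't occur free across branches:
  forall m. forall k. exists r. ((F(m) | F(k)) & ~F(r))

forall m. forall k. exists r. ((F(m) | F(k)) & ~F(r))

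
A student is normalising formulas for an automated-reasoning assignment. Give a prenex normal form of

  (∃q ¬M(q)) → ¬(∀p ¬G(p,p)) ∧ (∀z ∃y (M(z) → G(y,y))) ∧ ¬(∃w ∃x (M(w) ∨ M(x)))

Eliminate → and ↔ using ¬ and ∨.
  ¬(∃q ¬M(q)) ∨ ¬(∀p ¬G(p,p)) ∧ (∀z ∃y (¬M(z) ∨ G(y,y))) ∧ ¬(∃w ∃x (M(w) ∨ M(x)))
Move each ¬ inward, flipping quantifiers it crosses:
  (∀q M(q)) ∨ (∃p G(p,p)) ∧ (∀z ∃y (¬M(z) ∨ G(y,y))) ∧ (∀w ∀x (¬M(w) ∧ ¬M(x)))
All bound variables are already distinct, so no renaming is needed.
Finally move all quantifiers to the prefix:
  ∀q ∃p ∀z ∃y ∀w ∀x (M(q) ∨ G(p,p) ∧ (¬M(z) ∨ G(y,y)) ∧ ¬M(w) ∧ ¬M(x))

∀q ∃p ∀z ∃y ∀w ∀x (M(q) ∨ G(p,p) ∧ (¬M(z) ∨ G(y,y)) ∧ ¬M(w) ∧ ¬M(x))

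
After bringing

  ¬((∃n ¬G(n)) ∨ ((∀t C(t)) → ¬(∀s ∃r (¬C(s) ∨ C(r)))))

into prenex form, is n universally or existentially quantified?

Eliminate → and ↔ using ¬ and ∨.
  ¬((∃n ¬G(n)) ∨ ¬(∀t C(t)) ∨ ¬(∀s ∃r (¬C(s) ∨ C(r))))
Push ¬ through the quantifiers and connectives to reach negation normal form:
  (∀n G(n)) ∧ (∀t C(t)) ∧ (∀s ∃r (¬C(s) ∨ C(r)))
Pull the quantifiers to the front (each side's bound variable is not free in the other side):
  ∀n ∀t ∀s ∃r (G(n) ∧ C(t) ∧ (¬C(s) ∨ C(r)))
The quantifier ∃n sits under an odd number of negations (counting the antecedent side of each →), so it flips to ∀n.

universal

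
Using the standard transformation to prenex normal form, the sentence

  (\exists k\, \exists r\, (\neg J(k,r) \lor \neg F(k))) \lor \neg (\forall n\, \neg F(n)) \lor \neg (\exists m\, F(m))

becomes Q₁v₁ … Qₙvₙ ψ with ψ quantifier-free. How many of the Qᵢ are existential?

Push ¬ through the quantifiers and connectives to reach negation normal form:
  (\exists k\, \exists r\, (\neg J(k,r) \lor \neg F(k))) \lor (\exists n\, F(n)) \lor (\forall m\, \neg F(m))
All bound variables are already distinct, so no renaming is needed.
Extract every quantifier outward, since the variables are now distinct and don't occur free across branches:
  \exists k\, \exists r\, \exists n\, \forall m\, (\neg J(k,r) \lor \neg F(k) \lor F(n) \lor \neg F(m))
The prefix is \exists k \exists r \exists n \forall m: 1 universal, 3 existential.

3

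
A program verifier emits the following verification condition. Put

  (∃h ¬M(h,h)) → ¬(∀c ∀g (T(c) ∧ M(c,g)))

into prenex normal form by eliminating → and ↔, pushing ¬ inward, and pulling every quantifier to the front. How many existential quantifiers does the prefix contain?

2

First replace A → B with ¬A ∨ B.
  ¬(∃h ¬M(h,h)) ∨ ¬(∀c ∀g (T(c) ∧ M(c,g)))
Drive negations inward (¬∀x A ≡ ∃x ¬A, ¬∃x A ≡ ∀x ¬A, De Morgan for ∧/∨):
  (∀h M(h,h)) ∨ (∃c ∃g (¬T(c) ∨ ¬M(c,g)))
All bound variables are already distinct, so no renaming is needed.
Extract every quantifier outward, since the variables are now distinct and don't occur free across branches:
  ∀h ∃c ∃g (M(h,h) ∨ ¬T(c) ∨ ¬M(c,g))
The prefix is ∀h ∃c ∃g: 1 universal, 2 existential.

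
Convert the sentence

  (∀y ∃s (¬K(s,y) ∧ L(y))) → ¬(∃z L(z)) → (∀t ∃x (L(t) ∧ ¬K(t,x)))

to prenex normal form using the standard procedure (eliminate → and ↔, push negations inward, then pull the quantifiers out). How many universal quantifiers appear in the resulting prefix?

2

Eliminate → and ↔ using ¬ and ∨.
  ¬(∀y ∃s (¬K(s,y) ∧ L(y))) ∨ ¬¬(∃z L(z)) ∨ (∀t ∃x (L(t) ∧ ¬K(t,x)))
Move each ¬ inward, flipping quantifiers it crosses:
  (∃y ∀s (K(s,y) ∨ ¬L(y))) ∨ (∃z L(z)) ∨ (∀t ∃x (L(t) ∧ ¬K(t,x)))
All bound variables are already distinct, so no renaming is needed.
Extract every quantifier outward, since the variables are now distinct and don't occur free across branches:
  ∃y ∀s ∃z ∀t ∃x (K(s,y) ∨ ¬L(y) ∨ L(z) ∨ L(t) ∧ ¬K(t,x))
The prefix is ∃y ∀s ∃z ∀t ∃x: 2 universal, 3 existential.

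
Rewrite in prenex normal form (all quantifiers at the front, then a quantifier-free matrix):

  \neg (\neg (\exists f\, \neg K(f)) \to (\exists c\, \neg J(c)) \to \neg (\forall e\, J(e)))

\forall f\, \exists c\, \forall e\, (K(f) \land \neg J(c) \land J(e))

First replace A → B with ¬A ∨ B.
  \neg (\neg \neg (\exists f\, \neg K(f)) \lor \neg (\exists c\, \neg J(c)) \lor \neg (\forall e\, J(e)))
Push ¬ through the quantifiers and connectives to reach negation normal form:
  (\forall f\, K(f)) \land (\exists c\, \neg J(c)) \land (\forall e\, J(e))
All bound variables are already distinct, so no renaming is needed.
Pull the quantifiers to the front (each side's bound variable is not free in the other side):
  \forall f\, \exists c\, \forall e\, (K(f) \land \neg J(c) \land J(e))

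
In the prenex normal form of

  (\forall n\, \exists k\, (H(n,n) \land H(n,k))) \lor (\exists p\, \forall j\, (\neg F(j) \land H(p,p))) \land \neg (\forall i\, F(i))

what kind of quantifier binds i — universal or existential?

Drive negations inward (¬∀x A ≡ ∃x ¬A, ¬∃x A ≡ ∀x ¬A, De Morgan for ∧/∨):
  (\forall n\, \exists k\, (H(n,n) \land H(n,k))) \lor (\exists p\, \forall j\, (\neg F(j) \land H(p,p))) \land (\exists i\, \neg F(i))
Extract every quantifier outward, since the variables are now distinct and don't occur free across branches:
  \forall n\, \exists k\, \exists p\, \forall j\, \exists i\, (H(n,n) \land H(n,k) \lor \neg F(j) \land H(p,p) \land \neg F(i))
The quantifier \forall i sits under an odd number of negations, so it flips to \exists i.

existential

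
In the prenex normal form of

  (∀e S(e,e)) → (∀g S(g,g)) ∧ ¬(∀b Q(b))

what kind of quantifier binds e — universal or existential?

First replace A → B with ¬A ∨ B.
  ¬(∀e S(e,e)) ∨ (∀g S(g,g)) ∧ ¬(∀b Q(b))
Push ¬ through the quantifiers and connectives to reach negation normal form:
  (∃e ¬S(e,e)) ∨ (∀g S(g,g)) ∧ (∃b ¬Q(b))
All bound variables are already distinct, so no renaming is needed.
Pull the quantifiers to the front (each side's bound variable is not free in the other side):
  ∃e ∀g ∃b (¬S(e,e) ∨ S(g,g) ∧ ¬Q(b))
The quantifier ∀e sits under an odd number of negations (counting the antecedent side of each →), so it flips to ∃e.

existential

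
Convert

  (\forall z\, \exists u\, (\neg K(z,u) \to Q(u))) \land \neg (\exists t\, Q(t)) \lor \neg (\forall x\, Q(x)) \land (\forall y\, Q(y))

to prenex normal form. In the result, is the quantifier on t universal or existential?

Rewrite implications/biconditionals: A → B as ¬A ∨ B.
  (\forall z\, \exists u\, (\neg \neg K(z,u) \lor Q(u))) \land \neg (\exists t\, Q(t)) \lor \neg (\forall x\, Q(x)) \land (\forall y\, Q(y))
Move each ¬ inward, flipping quantifiers it crosses:
  (\forall z\, \exists u\, (K(z,u) \lor Q(u))) \land (\forall t\, \neg Q(t)) \lor (\exists x\, \neg Q(x)) \land (\forall y\, Q(y))
All bound variables are already distinct, so no renaming is needed.
Extract every quantifier outward, since the variables are now distinct and don't occur free across branches:
  \forall z\, \exists u\, \forall t\, \exists x\, \forall y\, ((K(z,u) \lor Q(u)) \land \neg Q(t) \lor \neg Q(x) \land Q(y))
The quantifier \exists t sits under an odd number of negations (counting the antecedent side of each →), so it flips to \forall t.

universal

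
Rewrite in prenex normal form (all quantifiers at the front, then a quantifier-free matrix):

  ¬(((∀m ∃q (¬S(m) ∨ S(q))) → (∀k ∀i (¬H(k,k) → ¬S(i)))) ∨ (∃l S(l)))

Eliminate → and ↔ using ¬ and ∨.
  ¬(¬(∀m ∃q (¬S(m) ∨ S(q))) ∨ (∀k ∀i (¬¬H(k,k) ∨ ¬S(i))) ∨ (∃l S(l)))
Move each ¬ inward, flipping quantifiers it crosses:
  (∀m ∃q (¬S(m) ∨ S(q))) ∧ (∃k ∃i (¬H(k,k) ∧ S(i))) ∧ (∀l ¬S(l))
All bound variables are already distinct, so no renaming is needed.
Extract every quantifier outward, since the variables are now distinct and don't occur free across branches:
  ∀m ∃q ∃k ∃i ∀l ((¬S(m) ∨ S(q)) ∧ ¬H(k,k) ∧ S(i) ∧ ¬S(l))

∀m ∃q ∃k ∃i ∀l ((¬S(m) ∨ S(q)) ∧ ¬H(k,k) ∧ S(i) ∧ ¬S(l))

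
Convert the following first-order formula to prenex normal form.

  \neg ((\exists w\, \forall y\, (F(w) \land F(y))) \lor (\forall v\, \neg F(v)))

\forall w\, \exists y\, \exists v\, ((\neg F(w) \lor \neg F(y)) \land F(v))

Drive negations inward (¬∀x A ≡ ∃x ¬A, ¬∃x A ≡ ∀x ¬A, De Morgan for ∧/∨):
  (\forall w\, \exists y\, (\neg F(w) \lor \neg F(y))) \land (\exists v\, F(v))
Pull the quantifiers to the front (each side's bound variable is not free in the other side):
  \forall w\, \exists y\, \exists v\, ((\neg F(w) \lor \neg F(y)) \land F(v))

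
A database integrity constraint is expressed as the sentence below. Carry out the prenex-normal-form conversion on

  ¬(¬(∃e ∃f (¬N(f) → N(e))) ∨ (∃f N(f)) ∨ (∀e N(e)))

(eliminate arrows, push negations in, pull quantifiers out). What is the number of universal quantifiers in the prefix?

1

Rewrite implications/biconditionals: A → B as ¬A ∨ B.
  ¬(¬(∃e ∃f (¬¬N(f) ∨ N(e))) ∨ (∃f N(f)) ∨ (∀e N(e)))
Move each ¬ inward, flipping quantifiers it crosses:
  (∃e ∃f (N(f) ∨ N(e))) ∧ (∀f ¬N(f)) ∧ (∃e ¬N(e))
Give each quantifier a distinct variable: f↦t, e↦r.
  (∃e ∃f (N(f) ∨ N(e))) ∧ (∀t ¬N(t)) ∧ (∃r ¬N(r))
Pull the quantifiers to the front (each side's bound variable is not free in the other side):
  ∃e ∃f ∀t ∃r ((N(f) ∨ N(e)) ∧ ¬N(t) ∧ ¬N(r))
The prefix is ∃e ∃f ∀t ∃r: 1 universal, 3 existential.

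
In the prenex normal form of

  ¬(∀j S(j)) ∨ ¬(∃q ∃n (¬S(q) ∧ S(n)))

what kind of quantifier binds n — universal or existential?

Drive negations inward (¬∀x A ≡ ∃x ¬A, ¬∃x A ≡ ∀x ¬A, De Morgan for ∧/∨):
  (∃j ¬S(j)) ∨ (∀q ∀n (S(q) ∨ ¬S(n)))
Extract every quantifier outward, since the variables are now distinct and don't occur free across branches:
  ∃j ∀q ∀n (¬S(j) ∨ S(q) ∨ ¬S(n))
The quantifier ∃n sits under an odd number of negations, so it flips to ∀n.

universal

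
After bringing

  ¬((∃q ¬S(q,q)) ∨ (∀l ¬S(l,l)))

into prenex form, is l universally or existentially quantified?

Move each ¬ inward, flipping quantifiers it crosses:
  (∀q S(q,q)) ∧ (∃l S(l,l))
Extract every quantifier outward, since the variables are now distinct and don't occur free across branches:
  ∀q ∃l (S(q,q) ∧ S(l,l))
The quantifier ∀l sits under an odd number of negations, so it flips to ∃l.

existential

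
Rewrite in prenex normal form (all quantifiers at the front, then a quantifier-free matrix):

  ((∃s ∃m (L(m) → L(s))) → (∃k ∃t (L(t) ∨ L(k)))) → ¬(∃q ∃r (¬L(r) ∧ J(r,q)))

First replace A → B with ¬A ∨ B.
  ¬(¬(∃s ∃m (¬L(m) ∨ L(s))) ∨ (∃k ∃t (L(t) ∨ L(k)))) ∨ ¬(∃q ∃r (¬L(r) ∧ J(r,q)))
Move each ¬ inward, flipping quantifiers it crosses:
  (∃s ∃m (¬L(m) ∨ L(s))) ∧ (∀k ∀t (¬L(t) ∧ ¬L(k))) ∨ (∀q ∀r (L(r) ∨ ¬J(r,q)))
Pull the quantifiers to the front (each side's bound variable is not free in the other side):
  ∃s ∃m ∀k ∀t ∀q ∀r ((¬L(m) ∨ L(s)) ∧ ¬L(t) ∧ ¬L(k) ∨ L(r) ∨ ¬J(r,q))

∃s ∃m ∀k ∀t ∀q ∀r ((¬L(m) ∨ L(s)) ∧ ¬L(t) ∧ ¬L(k) ∨ L(r) ∨ ¬J(r,q))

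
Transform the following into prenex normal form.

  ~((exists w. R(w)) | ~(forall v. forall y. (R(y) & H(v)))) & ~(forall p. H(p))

forall w. forall v. forall y. exists p. (~R(w) & R(y) & H(v) & ~H(p))

Push ¬ through the quantifiers and connectives to reach negation normal form:
  (forall w. ~R(w)) & (forall v. forall y. (R(y) & H(v))) & (exists p. ~H(p))
Pull the quantifiers to the front (each side's bound variable is not free in the other side):
  forall w. forall v. forall y. exists p. (~R(w) & R(y) & H(v) & ~H(p))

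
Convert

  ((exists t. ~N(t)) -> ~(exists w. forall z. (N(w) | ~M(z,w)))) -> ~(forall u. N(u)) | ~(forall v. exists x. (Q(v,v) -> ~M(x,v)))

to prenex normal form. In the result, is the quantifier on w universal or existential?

Rewrite implications/biconditionals: A → B as ¬A ∨ B.
  ~(~(exists t. ~N(t)) | ~(exists w. forall z. (N(w) | ~M(z,w)))) | ~(forall u. N(u)) | ~(forall v. exists x. (~Q(v,v) | ~M(x,v)))
Push ¬ through the quantifiers and connectives to reach negation normal form:
  (exists t. ~N(t)) & (exists w. forall z. (N(w) | ~M(z,w))) | (exists u. ~N(u)) | (exists v. forall x. (Q(v,v) & M(x,v)))
Extract every quantifier outward, since the variables are now distinct and don't occur free across branches:
  exists t. exists w. forall z. exists u. exists v. forall x. (~N(t) & (N(w) | ~M(z,w)) | ~N(u) | Q(v,v) & M(x,v))
The quantifier exists w sits under an even number of negations (counting the antecedent side of each →), so it remains existential.

existential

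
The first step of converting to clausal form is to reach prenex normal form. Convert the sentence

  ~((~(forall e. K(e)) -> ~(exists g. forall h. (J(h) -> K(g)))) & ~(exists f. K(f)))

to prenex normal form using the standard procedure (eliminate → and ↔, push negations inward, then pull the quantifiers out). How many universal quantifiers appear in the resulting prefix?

1

Eliminate → and ↔ using ¬ and ∨.
  ~((~~(forall e. K(e)) | ~(exists g. forall h. (~J(h) | K(g)))) & ~(exists f. K(f)))
Drive negations inward (¬∀x A ≡ ∃x ¬A, ¬∃x A ≡ ∀x ¬A, De Morgan for ∧/∨):
  (exists e. ~K(e)) & (exists g. forall h. (~J(h) | K(g))) | (exists f. K(f))
All bound variables are already distinct, so no renaming is needed.
Pull the quantifiers to the front (each side's bound variable is not free in the other side):
  exists e. exists g. forall h. exists f. (~K(e) & (~J(h) | K(g)) | K(f))
The prefix is exists e exists g forall h exists f: 1 universal, 3 existential.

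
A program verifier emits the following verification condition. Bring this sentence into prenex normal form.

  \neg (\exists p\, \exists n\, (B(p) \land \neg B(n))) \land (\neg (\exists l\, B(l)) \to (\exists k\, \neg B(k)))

Rewrite implications/biconditionals: A → B as ¬A ∨ B.
  \neg (\exists p\, \exists n\, (B(p) \land \neg B(n))) \land (\neg \neg (\exists l\, B(l)) \lor (\exists k\, \neg B(k)))
Move each ¬ inward, flipping quantifiers it crosses:
  (\forall p\, \forall n\, (\neg B(p) \lor B(n))) \land ((\exists l\, B(l)) \lor (\exists k\, \neg B(k)))
All bound variables are already distinct, so no renaming is needed.
Pull the quantifiers to the front (each side's bound variable is not free in the other side):
  \forall p\, \forall n\, \exists l\, \exists k\, ((\neg B(p) \lor B(n)) \land (B(l) \lor \neg B(k)))

\forall p\, \forall n\, \exists l\, \exists k\, ((\neg B(p) \lor B(n)) \land (B(l) \lor \neg B(k)))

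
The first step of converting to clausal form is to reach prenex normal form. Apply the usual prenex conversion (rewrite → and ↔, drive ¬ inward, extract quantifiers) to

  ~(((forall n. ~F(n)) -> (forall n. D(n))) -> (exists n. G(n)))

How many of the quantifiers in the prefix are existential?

1

First replace A → B with ¬A ∨ B.
  ~(~(~(forall n. ~F(n)) | (forall n. D(n))) | (exists n. G(n)))
Drive negations inward (¬∀x A ≡ ∃x ¬A, ¬∃x A ≡ ∀x ¬A, De Morgan for ∧/∨):
  ((exists n. F(n)) | (forall n. D(n))) & (forall n. ~G(n))
Rename bound variables to avoid capture: n↦c, n↦x.
  ((exists n. F(n)) | (forall c. D(c))) & (forall x. ~G(x))
Finally move all quantifiers to the prefix:
  exists n. forall c. forall x. ((F(n) | D(c)) & ~G(x))
The prefix is exists n forall c forall x: 2 universal, 1 existential.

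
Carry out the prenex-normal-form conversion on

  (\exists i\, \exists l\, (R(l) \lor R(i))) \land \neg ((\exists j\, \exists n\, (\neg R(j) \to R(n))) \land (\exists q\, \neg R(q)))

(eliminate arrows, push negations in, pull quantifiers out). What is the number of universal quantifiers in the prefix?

Eliminate → and ↔ using ¬ and ∨.
  (\exists i\, \exists l\, (R(l) \lor R(i))) \land \neg ((\exists j\, \exists n\, (\neg \neg R(j) \lor R(n))) \land (\exists q\, \neg R(q)))
Push ¬ through the quantifiers and connectives to reach negation normal form:
  (\exists i\, \exists l\, (R(l) \lor R(i))) \land ((\forall j\, \forall n\, (\neg R(j) \land \neg R(n))) \lor (\forall q\, R(q)))
Pull the quantifiers to the front (each side's bound variable is not free in the other side):
  \exists i\, \exists l\, \forall j\, \forall n\, \forall q\, ((R(l) \lor R(i)) \land (\neg R(j) \land \neg R(n) \lor R(q)))
The prefix is \exists i \exists l \forall j \forall n \forall q: 3 universal, 2 existential.

3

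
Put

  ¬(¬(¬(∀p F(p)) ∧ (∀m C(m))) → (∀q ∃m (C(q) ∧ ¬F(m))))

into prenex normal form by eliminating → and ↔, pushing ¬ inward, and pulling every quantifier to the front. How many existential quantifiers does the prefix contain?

Rewrite implications/biconditionals: A → B as ¬A ∨ B.
  ¬(¬¬(¬(∀p F(p)) ∧ (∀m C(m))) ∨ (∀q ∃m (C(q) ∧ ¬F(m))))
Push ¬ through the quantifiers and connectives to reach negation normal form:
  ((∀p F(p)) ∨ (∃m ¬C(m))) ∧ (∃q ∀m (¬C(q) ∨ F(m)))
Give each quantifier a distinct variable: m↦s.
  ((∀p F(p)) ∨ (∃m ¬C(m))) ∧ (∃q ∀s (¬C(q) ∨ F(s)))
Finally move all quantifiers to the prefix:
  ∀p ∃m ∃q ∀s ((F(p) ∨ ¬C(m)) ∧ (¬C(q) ∨ F(s)))
The prefix is ∀p ∃m ∃q ∀s: 2 universal, 2 existential.

2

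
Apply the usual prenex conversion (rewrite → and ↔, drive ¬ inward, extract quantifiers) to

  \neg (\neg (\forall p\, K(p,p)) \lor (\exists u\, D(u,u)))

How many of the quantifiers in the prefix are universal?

2

Drive negations inward (¬∀x A ≡ ∃x ¬A, ¬∃x A ≡ ∀x ¬A, De Morgan for ∧/∨):
  (\forall p\, K(p,p)) \land (\forall u\, \neg D(u,u))
Pull the quantifiers to the front (each side's bound variable is not free in the other side):
  \forall p\, \forall u\, (K(p,p) \land \neg D(u,u))
The prefix is \forall p \forall u: 2 universal, 0 existential.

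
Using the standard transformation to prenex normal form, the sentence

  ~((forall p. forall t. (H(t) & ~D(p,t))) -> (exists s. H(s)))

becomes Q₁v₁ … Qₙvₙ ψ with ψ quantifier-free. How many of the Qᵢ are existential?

0

First replace A → B with ¬A ∨ B.
  ~(~(forall p. forall t. (H(t) & ~D(p,t))) | (exists s. H(s)))
Move each ¬ inward, flipping quantifiers it crosses:
  (forall p. forall t. (H(t) & ~D(p,t))) & (forall s. ~H(s))
Pull the quantifiers to the front (each side's bound variable is not free in the other side):
  forall p. forall t. forall s. (H(t) & ~D(p,t) & ~H(s))
The prefix is forall p forall t forall s: 3 universal, 0 existential.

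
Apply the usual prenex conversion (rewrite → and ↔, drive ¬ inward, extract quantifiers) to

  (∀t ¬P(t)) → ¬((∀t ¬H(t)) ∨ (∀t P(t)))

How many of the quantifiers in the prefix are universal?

0

First replace A → B with ¬A ∨ B.
  ¬(∀t ¬P(t)) ∨ ¬((∀t ¬H(t)) ∨ (∀t P(t)))
Move each ¬ inward, flipping quantifiers it crosses:
  (∃t P(t)) ∨ (∃t H(t)) ∧ (∃t ¬P(t))
Standardize variables apart so no two quantifiers bind the same name: t↦z1, t↦r.
  (∃t P(t)) ∨ (∃z1 H(z1)) ∧ (∃r ¬P(r))
Finally move all quantifiers to the prefix:
  ∃t ∃z1 ∃r (P(t) ∨ H(z1) ∧ ¬P(r))
The prefix is ∃t ∃z1 ∃r: 0 universal, 3 existential.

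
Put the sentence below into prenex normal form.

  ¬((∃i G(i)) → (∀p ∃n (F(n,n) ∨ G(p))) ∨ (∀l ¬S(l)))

Rewrite implications/biconditionals: A → B as ¬A ∨ B.
  ¬(¬(∃i G(i)) ∨ (∀p ∃n (F(n,n) ∨ G(p))) ∨ (∀l ¬S(l)))
Drive negations inward (¬∀x A ≡ ∃x ¬A, ¬∃x A ≡ ∀x ¬A, De Morgan for ∧/∨):
  (∃i G(i)) ∧ (∃p ∀n (¬F(n,n) ∧ ¬G(p))) ∧ (∃l S(l))
Extract every quantifier outward, since the variables are now distinct and don't occur free across branches:
  ∃i ∃p ∀n ∃l (G(i) ∧ ¬F(n,n) ∧ ¬G(p) ∧ S(l))

∃i ∃p ∀n ∃l (G(i) ∧ ¬F(n,n) ∧ ¬G(p) ∧ S(l))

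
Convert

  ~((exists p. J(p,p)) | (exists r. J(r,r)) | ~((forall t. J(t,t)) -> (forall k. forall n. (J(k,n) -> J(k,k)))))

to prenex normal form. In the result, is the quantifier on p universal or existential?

Rewrite implications/biconditionals: A → B as ¬A ∨ B.
  ~((exists p. J(p,p)) | (exists r. J(r,r)) | ~(~(forall t. J(t,t)) | (forall k. forall n. (~J(k,n) | J(k,k)))))
Drive negations inward (¬∀x A ≡ ∃x ¬A, ¬∃x A ≡ ∀x ¬A, De Morgan for ∧/∨):
  (forall p. ~J(p,p)) & (forall r. ~J(r,r)) & ((exists t. ~J(t,t)) | (forall k. forall n. (~J(k,n) | J(k,k))))
Pull the quantifiers to the front (each side's bound variable is not free in the other side):
  forall p. forall r. exists t. forall k. forall n. (~J(p,p) & ~J(r,r) & (~J(t,t) | ~J(k,n) | J(k,k)))
The quantifier exists p sits under an odd number of negations (counting the antecedent side of each →), so it flips to forall p.

universal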